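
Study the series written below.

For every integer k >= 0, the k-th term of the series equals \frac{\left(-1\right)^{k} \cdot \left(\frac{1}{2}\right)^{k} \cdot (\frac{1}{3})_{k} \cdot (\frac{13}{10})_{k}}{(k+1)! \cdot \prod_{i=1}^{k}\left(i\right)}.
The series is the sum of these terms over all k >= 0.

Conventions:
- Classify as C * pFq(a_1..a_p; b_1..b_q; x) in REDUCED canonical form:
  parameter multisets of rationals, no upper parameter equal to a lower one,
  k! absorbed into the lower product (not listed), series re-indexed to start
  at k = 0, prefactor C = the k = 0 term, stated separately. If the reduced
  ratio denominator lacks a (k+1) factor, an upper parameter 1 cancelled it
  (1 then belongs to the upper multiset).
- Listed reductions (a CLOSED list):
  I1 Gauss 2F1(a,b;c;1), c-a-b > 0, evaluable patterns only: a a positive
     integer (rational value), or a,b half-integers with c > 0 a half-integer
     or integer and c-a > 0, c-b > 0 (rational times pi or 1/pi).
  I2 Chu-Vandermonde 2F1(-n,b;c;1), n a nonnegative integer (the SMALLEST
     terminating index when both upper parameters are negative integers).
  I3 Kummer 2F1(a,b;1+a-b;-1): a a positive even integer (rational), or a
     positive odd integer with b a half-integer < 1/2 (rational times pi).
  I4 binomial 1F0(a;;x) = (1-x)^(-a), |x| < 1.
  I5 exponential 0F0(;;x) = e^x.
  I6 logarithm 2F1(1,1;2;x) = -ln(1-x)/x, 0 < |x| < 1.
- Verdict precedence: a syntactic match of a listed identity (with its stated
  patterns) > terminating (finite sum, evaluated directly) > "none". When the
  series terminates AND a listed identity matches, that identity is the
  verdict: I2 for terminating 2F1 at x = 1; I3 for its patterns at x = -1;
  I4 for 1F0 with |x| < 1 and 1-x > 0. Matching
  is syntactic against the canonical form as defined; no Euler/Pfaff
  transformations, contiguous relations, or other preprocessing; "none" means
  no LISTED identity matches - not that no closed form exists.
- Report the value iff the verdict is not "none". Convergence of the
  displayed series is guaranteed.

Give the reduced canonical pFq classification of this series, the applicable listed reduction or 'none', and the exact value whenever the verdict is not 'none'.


Structural cue: t_0 being 1, the (-1)^k factor (prefactor 1) folds into the argument's sign.
Ratio: r(k) = -\frac{1}{2} * (k+\frac{1}{3}) (k+\frac{13}{10}) / [(k+2) (k+1)] ; factor over Q: parameters, x = -\frac{1}{2}, and C = 1.

At argument -\frac{1}{2}: a 2F1 with upper {\frac{1}{3}, \frac{13}{10}}, lower {2}, scaled by C = 1. Verdict: none. Every listed pattern misses the 2F1 form at -\frac{1}{2}, upper {\frac{1}{3}, \frac{13}{10}}.


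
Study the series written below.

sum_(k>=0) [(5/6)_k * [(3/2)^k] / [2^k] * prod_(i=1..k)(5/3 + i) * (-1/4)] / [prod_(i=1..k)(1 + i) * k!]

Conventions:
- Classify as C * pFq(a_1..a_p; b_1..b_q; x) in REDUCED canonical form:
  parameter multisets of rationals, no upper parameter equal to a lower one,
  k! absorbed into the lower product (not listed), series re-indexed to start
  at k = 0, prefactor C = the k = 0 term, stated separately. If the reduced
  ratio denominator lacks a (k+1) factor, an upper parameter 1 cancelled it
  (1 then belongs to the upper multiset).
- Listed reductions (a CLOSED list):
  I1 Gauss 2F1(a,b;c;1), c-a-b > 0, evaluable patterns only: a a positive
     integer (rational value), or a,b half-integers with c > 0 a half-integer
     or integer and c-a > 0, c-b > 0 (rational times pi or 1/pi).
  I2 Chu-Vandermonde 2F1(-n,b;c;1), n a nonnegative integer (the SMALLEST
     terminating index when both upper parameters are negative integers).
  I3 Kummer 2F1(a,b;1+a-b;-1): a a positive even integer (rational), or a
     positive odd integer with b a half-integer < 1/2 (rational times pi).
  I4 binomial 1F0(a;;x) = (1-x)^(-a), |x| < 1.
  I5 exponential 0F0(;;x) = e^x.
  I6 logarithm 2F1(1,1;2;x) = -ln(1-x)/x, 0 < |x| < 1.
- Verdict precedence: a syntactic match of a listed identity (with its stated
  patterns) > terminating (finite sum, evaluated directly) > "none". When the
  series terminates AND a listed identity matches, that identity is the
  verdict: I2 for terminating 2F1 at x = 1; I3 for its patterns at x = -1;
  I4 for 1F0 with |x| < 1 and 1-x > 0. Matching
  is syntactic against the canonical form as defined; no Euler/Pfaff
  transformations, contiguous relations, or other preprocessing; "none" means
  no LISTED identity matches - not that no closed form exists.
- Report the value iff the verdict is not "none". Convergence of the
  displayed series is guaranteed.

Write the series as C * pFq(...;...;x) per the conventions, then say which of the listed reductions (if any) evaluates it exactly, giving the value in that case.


Reduced: x = 3/4, 2F1, upper = {5/6, 8/3}, lower = {2}, C = -1/4. Verdict: none here - no I1-I6 shape fits x = 3/4 with lower {2}.

The tell: t_0 being -1/4, the lower running product (prefactor -1/4) is a rising factorial.
Adjacent-term ratio: r(k) = (3/4) * (k+5/6) (k+8/3) / [(k+2) (k+1)] - rational in k. x = (3/4); t_0 = -1/4; negate the roots.


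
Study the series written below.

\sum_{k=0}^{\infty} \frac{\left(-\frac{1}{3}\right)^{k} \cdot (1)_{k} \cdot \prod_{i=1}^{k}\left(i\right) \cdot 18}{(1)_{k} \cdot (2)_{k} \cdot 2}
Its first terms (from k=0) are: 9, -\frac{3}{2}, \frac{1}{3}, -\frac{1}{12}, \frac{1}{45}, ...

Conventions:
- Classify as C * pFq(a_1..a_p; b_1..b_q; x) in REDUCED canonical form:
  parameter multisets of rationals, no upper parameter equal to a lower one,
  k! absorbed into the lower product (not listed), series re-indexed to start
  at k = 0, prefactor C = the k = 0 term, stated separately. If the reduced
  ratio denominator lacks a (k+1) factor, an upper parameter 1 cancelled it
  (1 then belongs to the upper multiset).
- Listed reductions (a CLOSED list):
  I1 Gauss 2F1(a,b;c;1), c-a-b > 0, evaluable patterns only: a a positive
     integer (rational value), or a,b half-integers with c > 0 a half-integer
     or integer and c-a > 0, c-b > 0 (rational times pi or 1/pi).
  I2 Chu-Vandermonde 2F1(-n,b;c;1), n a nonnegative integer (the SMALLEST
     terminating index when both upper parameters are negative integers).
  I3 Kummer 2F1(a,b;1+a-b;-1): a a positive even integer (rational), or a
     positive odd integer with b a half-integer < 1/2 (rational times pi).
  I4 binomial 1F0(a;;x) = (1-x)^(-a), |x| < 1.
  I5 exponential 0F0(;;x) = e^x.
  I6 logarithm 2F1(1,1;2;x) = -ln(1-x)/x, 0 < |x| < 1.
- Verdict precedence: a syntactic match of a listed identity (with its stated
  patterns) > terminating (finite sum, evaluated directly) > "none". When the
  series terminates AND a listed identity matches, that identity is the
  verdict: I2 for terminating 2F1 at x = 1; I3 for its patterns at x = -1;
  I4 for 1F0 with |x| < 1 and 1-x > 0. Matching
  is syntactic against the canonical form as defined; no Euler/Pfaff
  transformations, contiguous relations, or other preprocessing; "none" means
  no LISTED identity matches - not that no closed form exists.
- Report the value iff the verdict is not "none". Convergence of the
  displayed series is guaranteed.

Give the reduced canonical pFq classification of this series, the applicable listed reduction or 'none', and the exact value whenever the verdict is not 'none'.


Classification (C = 9): 2F1 with upper {1, 1}, lower {2}, argument x = -\frac{1}{3}. Verdict: the I6 logarithm reduction applies (the logarithm: parameters (1,1;2), x = -\frac{1}{3}). Its exact value is 27 \cdot \ln\left(\frac{4}{3}\right).

The tell: from the first term 9: the running product (C = 9) telescopes to a rising factorial.
Adjacent-term ratio: r(k) = -\frac{1}{3} * (k+1) (k+1) / [(k+2) (k+1)] - poly over poly, x = -\frac{1}{3} from leading terms; C = 9 at k = 0.


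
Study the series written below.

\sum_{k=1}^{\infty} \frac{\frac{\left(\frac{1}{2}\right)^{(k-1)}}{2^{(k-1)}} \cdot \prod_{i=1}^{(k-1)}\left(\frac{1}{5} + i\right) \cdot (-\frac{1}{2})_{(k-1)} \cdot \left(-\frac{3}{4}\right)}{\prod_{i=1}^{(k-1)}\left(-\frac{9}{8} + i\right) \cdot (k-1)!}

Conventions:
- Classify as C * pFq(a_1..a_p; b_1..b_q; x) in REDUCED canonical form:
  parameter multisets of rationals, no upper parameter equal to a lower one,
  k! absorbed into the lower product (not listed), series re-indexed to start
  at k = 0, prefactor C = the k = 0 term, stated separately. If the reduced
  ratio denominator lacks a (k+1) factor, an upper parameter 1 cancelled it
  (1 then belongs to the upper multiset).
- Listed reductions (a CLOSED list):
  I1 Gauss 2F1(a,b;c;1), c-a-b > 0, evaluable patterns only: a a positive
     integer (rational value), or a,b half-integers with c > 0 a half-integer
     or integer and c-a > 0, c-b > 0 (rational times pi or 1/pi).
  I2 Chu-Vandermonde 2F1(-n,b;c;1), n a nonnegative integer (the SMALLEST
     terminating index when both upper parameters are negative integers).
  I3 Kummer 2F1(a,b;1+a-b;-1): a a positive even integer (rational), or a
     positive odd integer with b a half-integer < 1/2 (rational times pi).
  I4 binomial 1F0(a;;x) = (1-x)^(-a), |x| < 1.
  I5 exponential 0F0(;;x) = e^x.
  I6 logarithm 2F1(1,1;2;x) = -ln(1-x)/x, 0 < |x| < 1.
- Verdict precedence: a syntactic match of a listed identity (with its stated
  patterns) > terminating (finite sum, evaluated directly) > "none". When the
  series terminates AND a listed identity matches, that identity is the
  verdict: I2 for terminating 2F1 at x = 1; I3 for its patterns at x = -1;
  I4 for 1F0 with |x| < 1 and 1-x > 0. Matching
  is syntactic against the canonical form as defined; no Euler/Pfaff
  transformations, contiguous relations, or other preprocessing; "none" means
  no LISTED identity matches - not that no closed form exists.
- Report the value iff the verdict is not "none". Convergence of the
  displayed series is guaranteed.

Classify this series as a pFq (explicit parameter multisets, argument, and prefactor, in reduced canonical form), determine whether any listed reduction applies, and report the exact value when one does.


Canonical form: C = -\frac{3}{4} times 2F1 with upper {-\frac{1}{2}, \frac{6}{5}}, lower {-\frac{1}{8}}, x = \frac{1}{4}. Verdict: none here - no I1-I6 shape fits x = \frac{1}{4} with lower {-\frac{1}{8}}.

The tell: with t_0 = -\frac{3}{4}, the running product (prefactor -3/4) telescopes to a rising factorial.
Step ratio: r(k) = \frac{1}{4} * (k-\frac{1}{2}) (k+\frac{6}{5}) / [(k-\frac{1}{8}) (k+1)] ; factor over Q: parameters, x = \frac{1}{4}, and C = -\frac{3}{4}.


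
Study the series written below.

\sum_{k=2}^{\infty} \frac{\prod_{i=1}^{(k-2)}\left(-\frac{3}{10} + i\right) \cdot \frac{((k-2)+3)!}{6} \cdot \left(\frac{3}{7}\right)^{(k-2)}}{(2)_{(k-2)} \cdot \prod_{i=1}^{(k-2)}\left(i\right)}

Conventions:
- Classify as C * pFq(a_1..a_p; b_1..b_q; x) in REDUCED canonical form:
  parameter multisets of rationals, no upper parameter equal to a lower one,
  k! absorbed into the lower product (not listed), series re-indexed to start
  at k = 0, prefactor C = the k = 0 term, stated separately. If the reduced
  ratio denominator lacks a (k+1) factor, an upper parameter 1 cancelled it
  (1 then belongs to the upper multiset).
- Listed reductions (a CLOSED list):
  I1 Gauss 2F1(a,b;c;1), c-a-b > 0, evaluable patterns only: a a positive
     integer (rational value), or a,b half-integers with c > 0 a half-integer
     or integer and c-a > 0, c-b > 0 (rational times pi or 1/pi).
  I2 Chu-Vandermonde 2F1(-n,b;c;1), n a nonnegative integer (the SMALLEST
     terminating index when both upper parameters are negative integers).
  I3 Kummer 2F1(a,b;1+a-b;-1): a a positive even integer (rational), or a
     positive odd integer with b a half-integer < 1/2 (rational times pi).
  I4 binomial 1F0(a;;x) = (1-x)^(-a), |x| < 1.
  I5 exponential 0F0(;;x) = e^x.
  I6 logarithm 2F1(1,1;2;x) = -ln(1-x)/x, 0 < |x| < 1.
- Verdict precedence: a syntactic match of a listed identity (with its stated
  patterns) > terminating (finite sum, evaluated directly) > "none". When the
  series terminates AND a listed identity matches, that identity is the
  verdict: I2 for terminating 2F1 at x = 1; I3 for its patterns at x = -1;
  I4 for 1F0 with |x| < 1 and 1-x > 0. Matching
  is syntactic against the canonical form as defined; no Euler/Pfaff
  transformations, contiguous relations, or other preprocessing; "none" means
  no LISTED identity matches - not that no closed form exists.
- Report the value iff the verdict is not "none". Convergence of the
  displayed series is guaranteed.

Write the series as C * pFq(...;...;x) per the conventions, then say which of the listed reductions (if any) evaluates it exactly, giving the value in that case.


Structural cue: with t_0 = 1, the product of the first k integers (C = 1) is k!.
Step ratio: r(k) = \frac{3}{7} * (k+\frac{7}{10}) (k+4) / [(k+2) (k+1)] - rational in k. x = \frac{3}{7}; t_0 = 1; negate the roots.

Classification (C = 1): 2F1 with upper {\frac{7}{10}, 4}, lower {2}, argument x = \frac{3}{7}. Verdict: none (x = \frac{3}{7}): each listed identity misses the multisets {\frac{7}{10}, 4} ; {2}.


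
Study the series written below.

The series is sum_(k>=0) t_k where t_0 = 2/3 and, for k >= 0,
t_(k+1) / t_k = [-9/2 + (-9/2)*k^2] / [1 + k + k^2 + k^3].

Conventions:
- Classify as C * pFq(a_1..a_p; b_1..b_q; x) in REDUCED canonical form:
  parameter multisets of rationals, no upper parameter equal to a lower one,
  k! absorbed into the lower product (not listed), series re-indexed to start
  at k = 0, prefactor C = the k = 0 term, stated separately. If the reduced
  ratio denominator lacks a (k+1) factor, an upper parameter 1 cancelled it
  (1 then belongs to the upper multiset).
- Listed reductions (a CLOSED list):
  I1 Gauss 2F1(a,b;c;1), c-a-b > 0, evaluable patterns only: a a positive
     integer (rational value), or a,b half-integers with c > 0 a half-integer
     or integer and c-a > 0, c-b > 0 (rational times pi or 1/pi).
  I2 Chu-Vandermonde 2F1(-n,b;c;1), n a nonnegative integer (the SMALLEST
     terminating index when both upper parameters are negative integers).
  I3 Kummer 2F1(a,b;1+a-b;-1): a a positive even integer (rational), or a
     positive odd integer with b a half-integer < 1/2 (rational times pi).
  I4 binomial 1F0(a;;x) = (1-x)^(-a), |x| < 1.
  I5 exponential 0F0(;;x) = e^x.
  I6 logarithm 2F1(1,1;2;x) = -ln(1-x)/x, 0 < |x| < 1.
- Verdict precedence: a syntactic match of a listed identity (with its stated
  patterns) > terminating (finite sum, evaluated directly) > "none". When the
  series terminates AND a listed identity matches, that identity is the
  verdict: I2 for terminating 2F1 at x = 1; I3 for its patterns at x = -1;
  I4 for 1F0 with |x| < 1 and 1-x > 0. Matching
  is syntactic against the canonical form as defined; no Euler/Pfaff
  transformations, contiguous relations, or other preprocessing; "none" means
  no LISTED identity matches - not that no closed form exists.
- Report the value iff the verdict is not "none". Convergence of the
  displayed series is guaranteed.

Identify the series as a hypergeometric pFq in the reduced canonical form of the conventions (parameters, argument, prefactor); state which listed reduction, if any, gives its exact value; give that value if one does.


Prefactor 2/3, argument -9/2: 0F0 with upper {-} over lower {-}. Verdict at x = -9/2: the I5 exponential reduction matches (the 0F0 exponential series at x = -9/2). Exact value: (2/3) * e^(-9/2).

The tell: t_0 being 2/3, the expanded ratio factors over Q; prefactor 2/3, roots give parameters.
Adjacent-term ratio: r(k) = (-9/2) * 1 / [(k+1)] - rational in k. x = (-9/2); t_0 = 2/3; negate the roots.


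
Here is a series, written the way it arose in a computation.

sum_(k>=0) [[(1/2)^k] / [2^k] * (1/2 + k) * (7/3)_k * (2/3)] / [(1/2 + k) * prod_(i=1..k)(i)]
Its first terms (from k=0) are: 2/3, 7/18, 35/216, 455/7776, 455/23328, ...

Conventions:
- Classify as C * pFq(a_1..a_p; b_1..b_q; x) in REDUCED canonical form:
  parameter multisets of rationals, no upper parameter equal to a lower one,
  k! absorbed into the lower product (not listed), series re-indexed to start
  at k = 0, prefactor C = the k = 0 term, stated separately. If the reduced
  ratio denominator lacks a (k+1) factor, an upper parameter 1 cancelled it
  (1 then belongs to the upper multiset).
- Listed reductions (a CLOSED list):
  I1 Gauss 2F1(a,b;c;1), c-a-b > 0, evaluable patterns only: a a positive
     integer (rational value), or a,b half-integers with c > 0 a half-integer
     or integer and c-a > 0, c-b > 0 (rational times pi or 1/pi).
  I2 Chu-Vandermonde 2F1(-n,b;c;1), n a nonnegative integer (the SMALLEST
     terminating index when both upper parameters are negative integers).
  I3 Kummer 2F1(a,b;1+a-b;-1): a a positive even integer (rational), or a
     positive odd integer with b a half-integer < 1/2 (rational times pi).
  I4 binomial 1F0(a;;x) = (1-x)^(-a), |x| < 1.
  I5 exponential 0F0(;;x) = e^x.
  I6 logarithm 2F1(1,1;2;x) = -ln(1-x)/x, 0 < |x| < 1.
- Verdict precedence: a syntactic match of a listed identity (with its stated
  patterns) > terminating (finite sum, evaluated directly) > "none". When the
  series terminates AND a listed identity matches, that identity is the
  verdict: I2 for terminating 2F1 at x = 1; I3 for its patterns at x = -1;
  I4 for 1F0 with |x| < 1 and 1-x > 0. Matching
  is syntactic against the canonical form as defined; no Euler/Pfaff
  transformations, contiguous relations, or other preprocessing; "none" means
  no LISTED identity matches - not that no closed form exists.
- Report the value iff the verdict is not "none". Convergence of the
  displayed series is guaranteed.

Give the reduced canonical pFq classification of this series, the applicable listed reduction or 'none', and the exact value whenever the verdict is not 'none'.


Canonical form: C = 2/3 times 1F0 with upper {7/3}, lower {-}, x = 1/4. Verdict (x = 1/4): the I4 binomial reduction applies (the 1F0 binomial series: exponent -7/3, x = 1/4). Its exact value is (2/3) * (3/4)^(-7/3).

Key observation: from the first term 2/3: the product of the first k integers (prefactor 2/3) is k!.
Ratio: r(k) = (1/4) * (k+7/3) / [(k+1)] - rational in k, leading ratio (1/4); with t_0 = 2/3, classification follows.


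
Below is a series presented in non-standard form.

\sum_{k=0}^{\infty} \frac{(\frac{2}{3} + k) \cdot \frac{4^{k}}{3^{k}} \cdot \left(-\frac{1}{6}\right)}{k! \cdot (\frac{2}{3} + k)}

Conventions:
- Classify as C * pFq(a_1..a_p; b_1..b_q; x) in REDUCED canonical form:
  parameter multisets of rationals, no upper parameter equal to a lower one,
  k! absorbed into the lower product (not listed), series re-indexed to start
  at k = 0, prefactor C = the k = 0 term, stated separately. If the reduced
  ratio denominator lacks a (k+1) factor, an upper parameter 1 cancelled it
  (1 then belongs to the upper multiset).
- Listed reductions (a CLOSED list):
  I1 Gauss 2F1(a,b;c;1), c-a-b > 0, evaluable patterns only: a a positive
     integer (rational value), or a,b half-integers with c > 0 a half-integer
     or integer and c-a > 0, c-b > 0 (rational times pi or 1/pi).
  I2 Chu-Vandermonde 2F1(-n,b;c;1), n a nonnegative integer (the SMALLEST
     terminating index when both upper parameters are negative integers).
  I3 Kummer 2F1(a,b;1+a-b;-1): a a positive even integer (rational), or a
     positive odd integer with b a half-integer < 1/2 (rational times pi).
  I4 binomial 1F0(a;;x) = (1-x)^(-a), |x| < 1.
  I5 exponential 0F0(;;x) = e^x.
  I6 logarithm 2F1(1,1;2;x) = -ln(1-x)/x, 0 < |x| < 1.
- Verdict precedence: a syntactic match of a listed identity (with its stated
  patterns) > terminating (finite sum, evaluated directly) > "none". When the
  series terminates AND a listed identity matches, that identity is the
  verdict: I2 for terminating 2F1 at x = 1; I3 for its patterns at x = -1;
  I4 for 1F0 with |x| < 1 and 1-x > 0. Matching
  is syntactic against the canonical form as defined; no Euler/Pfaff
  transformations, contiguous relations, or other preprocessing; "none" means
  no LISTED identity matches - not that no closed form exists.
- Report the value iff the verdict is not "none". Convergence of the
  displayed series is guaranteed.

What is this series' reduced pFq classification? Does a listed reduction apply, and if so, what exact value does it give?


Reduced: x = \frac{4}{3}, 0F0, upper = {-}, lower = {-}, C = -\frac{1}{6}. Verdict: the I5 exponential reduction matches (the 0F0 exponential series at x = \frac{4}{3}). Its exact value is \left(-\frac{1}{6}\right) \cdot e^{\frac{4}{3}}.

The tell: with t_0 = -\frac{1}{6}, the factor k + 2/3 cancels (top and bottom), leaving prefactor -1/6.
Ratio: r(k) = \frac{4}{3} * 1 / [(k+1)] - rational in k, leading ratio \frac{4}{3}; with t_0 = -\frac{1}{6}, classification follows.


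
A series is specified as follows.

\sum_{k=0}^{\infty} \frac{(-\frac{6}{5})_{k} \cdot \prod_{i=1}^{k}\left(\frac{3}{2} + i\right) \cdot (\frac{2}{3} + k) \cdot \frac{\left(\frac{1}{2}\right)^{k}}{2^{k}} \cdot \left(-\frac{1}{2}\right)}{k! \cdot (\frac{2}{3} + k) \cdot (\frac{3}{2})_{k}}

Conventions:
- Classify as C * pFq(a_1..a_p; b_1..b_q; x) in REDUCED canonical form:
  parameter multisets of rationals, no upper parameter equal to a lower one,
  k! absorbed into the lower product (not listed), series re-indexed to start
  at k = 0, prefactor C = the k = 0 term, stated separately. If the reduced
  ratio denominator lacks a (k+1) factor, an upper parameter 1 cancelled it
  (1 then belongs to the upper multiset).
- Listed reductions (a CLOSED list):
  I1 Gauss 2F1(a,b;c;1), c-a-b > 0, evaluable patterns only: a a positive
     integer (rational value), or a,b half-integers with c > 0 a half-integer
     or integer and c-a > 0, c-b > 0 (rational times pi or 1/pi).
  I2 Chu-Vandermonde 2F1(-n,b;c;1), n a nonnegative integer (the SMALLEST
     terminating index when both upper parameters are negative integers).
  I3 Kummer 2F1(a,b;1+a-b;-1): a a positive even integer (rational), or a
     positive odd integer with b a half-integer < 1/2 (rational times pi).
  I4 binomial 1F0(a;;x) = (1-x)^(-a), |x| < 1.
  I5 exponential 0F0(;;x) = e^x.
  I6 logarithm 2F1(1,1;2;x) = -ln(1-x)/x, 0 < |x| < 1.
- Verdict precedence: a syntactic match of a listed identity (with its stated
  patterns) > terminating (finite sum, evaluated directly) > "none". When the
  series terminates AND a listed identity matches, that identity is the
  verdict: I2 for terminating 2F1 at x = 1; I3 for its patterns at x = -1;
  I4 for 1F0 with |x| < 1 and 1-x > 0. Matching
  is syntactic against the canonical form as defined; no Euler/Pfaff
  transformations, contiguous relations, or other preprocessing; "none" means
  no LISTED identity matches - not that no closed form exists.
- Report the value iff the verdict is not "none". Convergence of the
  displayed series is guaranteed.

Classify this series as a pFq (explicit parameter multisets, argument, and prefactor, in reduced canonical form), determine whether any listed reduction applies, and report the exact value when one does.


The series (x = \frac{1}{4}) is 2F1: upper {-\frac{6}{5}, \frac{5}{2}}, lower {\frac{3}{2}}, prefactor -\frac{1}{2}. Verdict: none (x = \frac{1}{4}): each listed identity misses the multisets {-\frac{6}{5}, \frac{5}{2}} ; {\frac{3}{2}}.

Key observation: from the first term -\frac{1}{2}: the running product (C = -1/2, x = 1/4) telescopes to a rising factorial.
Step ratio: r(k) = \frac{1}{4} * (k-\frac{6}{5}) (k+\frac{5}{2}) / [(k+\frac{3}{2}) (k+1)] - rational; roots negated = parameters, x = \frac{1}{4}, C = -\frac{1}{2}.


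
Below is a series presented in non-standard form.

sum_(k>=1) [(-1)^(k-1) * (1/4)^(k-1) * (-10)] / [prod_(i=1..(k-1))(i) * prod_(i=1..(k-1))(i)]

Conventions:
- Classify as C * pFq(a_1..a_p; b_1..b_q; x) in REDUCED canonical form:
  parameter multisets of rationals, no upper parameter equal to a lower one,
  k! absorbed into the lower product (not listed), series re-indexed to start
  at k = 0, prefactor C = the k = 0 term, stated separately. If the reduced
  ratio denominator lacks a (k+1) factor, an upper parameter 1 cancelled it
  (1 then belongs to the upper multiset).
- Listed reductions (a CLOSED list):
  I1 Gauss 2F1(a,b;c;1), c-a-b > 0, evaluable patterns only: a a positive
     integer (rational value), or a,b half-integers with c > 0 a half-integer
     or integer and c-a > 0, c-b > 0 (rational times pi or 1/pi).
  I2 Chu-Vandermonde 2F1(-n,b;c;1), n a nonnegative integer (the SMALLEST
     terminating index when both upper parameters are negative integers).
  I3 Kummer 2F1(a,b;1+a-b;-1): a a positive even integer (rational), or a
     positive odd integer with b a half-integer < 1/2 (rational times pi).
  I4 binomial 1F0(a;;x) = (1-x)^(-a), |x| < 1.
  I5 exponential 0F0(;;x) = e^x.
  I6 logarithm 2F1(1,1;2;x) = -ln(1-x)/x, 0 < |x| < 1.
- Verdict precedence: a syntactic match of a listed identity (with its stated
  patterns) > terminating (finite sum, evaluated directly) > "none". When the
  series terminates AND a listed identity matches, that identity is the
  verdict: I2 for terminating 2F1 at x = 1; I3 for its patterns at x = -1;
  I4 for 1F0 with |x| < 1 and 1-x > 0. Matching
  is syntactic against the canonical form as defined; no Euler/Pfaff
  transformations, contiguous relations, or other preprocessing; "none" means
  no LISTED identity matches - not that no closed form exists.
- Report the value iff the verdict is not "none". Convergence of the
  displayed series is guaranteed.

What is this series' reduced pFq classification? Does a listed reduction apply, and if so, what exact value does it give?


Reduced: x = -1/4, 0F1, upper = {-}, lower = {1}, C = -10. Verdict: none. Every listed pattern misses the 0F1 form at -1/4, upper {-}.

Key step: t_0 = -10 here, and the (-1)^k factor (C = -10, x = -1/4) folds into the argument's sign.
Ratio: r(k) = (-1/4) * 1 / [(k+1) (k+1)] - rational; roots negated = parameters, x = (-1/4), C = -10.


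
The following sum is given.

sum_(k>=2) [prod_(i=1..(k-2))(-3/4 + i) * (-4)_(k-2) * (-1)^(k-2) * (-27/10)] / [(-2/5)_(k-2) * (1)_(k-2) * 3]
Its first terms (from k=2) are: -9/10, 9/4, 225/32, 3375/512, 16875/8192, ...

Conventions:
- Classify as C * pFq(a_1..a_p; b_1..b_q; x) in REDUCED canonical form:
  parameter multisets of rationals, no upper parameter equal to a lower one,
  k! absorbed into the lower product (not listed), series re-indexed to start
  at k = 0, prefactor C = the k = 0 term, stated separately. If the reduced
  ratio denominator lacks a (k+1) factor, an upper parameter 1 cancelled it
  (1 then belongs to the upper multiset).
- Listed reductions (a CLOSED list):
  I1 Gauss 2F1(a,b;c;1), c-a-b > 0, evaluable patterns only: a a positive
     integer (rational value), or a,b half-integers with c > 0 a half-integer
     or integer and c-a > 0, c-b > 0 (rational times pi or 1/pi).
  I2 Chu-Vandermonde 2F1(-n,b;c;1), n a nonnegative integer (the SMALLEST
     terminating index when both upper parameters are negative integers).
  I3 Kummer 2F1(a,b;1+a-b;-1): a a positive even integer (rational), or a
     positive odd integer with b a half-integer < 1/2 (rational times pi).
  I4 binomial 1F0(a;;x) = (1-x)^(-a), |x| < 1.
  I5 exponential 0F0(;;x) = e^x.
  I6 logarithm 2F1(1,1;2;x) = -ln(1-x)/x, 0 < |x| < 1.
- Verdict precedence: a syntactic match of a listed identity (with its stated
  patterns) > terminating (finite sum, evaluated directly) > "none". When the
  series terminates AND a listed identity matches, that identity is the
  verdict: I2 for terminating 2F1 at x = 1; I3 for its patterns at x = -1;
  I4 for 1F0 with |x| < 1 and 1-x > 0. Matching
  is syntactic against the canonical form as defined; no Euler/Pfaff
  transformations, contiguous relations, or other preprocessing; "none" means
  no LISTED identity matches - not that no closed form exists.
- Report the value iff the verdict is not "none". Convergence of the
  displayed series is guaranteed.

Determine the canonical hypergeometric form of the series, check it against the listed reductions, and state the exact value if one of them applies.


First insight: t_0 = -9/10 here, and the constant factors (C = -9/10, x = -1) combine into one prefactor.
Adjacent-term ratio: r(k) = (-1) * (k-4) (k+1/4) / [(k-2/5) (k+1)] - rational; roots negated = parameters, x = (-1), C = -9/10.

x = -1 here; the reduced form reads 2F1, upper {-4, 1/4}, lower {-2/5}, C = -9/10. Verdict: terminating - upper -4 stops the sum at k = 4; the 5 terms are added exactly. Its exact value is 697671/40960.


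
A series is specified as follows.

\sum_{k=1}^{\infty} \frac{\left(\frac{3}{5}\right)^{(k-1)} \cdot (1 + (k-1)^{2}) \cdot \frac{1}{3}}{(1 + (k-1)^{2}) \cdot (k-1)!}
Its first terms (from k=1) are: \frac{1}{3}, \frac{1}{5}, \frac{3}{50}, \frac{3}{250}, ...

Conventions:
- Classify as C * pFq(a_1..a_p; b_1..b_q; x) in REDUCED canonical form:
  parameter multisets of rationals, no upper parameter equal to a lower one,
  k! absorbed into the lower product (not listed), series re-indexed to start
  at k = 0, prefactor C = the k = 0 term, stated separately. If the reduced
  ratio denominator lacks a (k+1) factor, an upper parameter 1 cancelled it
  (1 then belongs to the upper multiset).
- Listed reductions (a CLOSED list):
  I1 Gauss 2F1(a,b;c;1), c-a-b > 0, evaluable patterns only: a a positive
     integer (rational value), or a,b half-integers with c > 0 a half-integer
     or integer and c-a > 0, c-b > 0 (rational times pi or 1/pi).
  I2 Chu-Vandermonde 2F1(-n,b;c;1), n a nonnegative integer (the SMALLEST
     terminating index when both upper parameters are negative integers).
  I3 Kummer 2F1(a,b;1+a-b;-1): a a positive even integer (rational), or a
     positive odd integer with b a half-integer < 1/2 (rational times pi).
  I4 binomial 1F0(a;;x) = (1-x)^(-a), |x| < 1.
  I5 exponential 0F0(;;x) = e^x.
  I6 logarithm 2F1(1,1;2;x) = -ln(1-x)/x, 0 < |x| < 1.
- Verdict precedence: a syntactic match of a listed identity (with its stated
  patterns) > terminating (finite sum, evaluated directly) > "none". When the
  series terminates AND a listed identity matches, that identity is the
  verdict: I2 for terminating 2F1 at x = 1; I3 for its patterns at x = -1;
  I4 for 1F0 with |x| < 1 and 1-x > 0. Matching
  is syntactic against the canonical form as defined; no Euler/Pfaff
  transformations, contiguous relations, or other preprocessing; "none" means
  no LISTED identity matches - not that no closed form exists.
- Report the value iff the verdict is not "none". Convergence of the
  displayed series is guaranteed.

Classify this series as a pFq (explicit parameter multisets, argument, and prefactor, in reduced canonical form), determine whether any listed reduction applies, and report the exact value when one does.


With C = \frac{1}{3}: the canonical form is 0F0(-; -; \frac{3}{5}). Verdict: the exponential series (I5) matches (the 0F0 exponential series at x = \frac{3}{5}). Hence: \frac{1}{3} \cdot e^{\frac{3}{5}}.

First insight: t_0 being \frac{1}{3}, striking the common factor k^2 + 1 reduces the term (prefactor 1/3).
Adjacent-term ratio: r(k) = \frac{3}{5} * 1 / [(k+1)] - rational; roots negated = parameters, x = \frac{3}{5}, C = \frac{1}{3}.


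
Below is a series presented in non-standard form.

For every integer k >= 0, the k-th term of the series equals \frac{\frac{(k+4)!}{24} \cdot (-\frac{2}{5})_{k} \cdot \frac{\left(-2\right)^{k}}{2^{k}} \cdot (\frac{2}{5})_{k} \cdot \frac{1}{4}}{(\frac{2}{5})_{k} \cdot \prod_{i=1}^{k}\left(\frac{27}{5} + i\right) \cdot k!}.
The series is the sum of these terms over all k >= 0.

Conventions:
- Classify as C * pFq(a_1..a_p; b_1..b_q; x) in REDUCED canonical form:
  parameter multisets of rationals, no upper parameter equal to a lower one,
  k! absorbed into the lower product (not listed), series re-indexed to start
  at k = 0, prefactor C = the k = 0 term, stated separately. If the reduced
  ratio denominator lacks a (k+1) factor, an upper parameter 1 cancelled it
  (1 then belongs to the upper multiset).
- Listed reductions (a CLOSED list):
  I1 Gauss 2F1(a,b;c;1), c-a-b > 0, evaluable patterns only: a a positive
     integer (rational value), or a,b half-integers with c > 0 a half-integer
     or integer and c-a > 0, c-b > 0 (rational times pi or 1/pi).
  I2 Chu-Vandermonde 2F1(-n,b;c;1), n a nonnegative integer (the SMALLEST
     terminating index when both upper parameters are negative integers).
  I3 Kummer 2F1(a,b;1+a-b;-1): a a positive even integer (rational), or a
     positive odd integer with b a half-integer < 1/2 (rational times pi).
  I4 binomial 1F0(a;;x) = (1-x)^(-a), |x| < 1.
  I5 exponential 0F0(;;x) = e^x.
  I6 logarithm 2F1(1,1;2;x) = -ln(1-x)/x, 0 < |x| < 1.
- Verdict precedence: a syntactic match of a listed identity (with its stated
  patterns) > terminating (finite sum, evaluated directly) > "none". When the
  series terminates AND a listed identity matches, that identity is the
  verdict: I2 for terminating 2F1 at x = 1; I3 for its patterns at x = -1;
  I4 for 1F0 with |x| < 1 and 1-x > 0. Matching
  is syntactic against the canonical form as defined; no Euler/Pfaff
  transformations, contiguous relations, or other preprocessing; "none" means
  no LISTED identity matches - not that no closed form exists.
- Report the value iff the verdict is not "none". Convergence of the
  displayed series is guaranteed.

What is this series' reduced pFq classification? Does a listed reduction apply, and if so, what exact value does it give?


x = -1 here; the reduced form reads 2F1, upper {-\frac{2}{5}, 5}, lower {\frac{32}{5}}, C = \frac{1}{4}. Verdict: none (x = -1): each listed identity misses the multisets {-\frac{2}{5}, 5} ; {\frac{32}{5}}.

The tell: t_0 = \frac{1}{4} here, and the factorial ratio (C = 1/4) (k+a-1)!/(a-1)! is a rising factorial (a)_k.
Step ratio: r(k) = -1 * (k-\frac{2}{5}) (k+5) / [(k+\frac{32}{5}) (k+1)] - poly over poly, x = -1 from leading terms; C = \frac{1}{4} at k = 0.


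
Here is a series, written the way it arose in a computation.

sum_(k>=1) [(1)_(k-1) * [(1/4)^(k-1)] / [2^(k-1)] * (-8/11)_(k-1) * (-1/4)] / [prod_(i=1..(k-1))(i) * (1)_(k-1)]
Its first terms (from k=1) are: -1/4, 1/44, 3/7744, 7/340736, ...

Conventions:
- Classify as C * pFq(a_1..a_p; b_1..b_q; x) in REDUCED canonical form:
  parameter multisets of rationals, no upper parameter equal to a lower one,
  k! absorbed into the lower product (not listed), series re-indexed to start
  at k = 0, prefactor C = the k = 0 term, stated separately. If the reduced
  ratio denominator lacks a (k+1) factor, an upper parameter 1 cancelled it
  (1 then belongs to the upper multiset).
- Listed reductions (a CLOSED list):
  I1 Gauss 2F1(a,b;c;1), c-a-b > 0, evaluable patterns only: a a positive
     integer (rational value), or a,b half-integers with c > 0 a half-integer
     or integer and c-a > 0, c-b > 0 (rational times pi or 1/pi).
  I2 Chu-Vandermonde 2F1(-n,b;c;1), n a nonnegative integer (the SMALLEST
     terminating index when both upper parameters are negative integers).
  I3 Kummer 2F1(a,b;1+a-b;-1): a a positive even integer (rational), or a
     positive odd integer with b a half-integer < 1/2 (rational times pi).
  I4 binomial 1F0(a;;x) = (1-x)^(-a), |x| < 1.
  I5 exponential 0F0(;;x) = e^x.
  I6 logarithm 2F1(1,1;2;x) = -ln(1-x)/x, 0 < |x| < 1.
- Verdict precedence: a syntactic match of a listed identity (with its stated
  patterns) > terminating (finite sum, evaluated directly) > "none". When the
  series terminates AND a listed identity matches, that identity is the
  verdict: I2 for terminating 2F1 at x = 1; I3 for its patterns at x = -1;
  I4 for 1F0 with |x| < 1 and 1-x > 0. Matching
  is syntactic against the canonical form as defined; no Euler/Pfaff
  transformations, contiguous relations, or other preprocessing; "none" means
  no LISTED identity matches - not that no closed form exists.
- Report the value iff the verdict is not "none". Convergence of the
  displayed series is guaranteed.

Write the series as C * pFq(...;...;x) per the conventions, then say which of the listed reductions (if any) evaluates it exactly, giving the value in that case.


Reduced: x = 1/8, 1F0, upper = {-8/11}, lower = {-}, C = -1/4. Verdict: the I4 binomial reduction fires (the 1F0 binomial series: exponent 8/11, x = 1/8). Sum: (-1/4) * (7/8)^(8/11).

The tell: with t_0 = -1/4, the two k-th powers (prefactor -1/4) combine into one argument.
Adjacent-term ratio: r(k) = (1/8) * (k-8/11) / [(k+1)] ; factor over Q: parameters, x = (1/8), and C = -1/4.


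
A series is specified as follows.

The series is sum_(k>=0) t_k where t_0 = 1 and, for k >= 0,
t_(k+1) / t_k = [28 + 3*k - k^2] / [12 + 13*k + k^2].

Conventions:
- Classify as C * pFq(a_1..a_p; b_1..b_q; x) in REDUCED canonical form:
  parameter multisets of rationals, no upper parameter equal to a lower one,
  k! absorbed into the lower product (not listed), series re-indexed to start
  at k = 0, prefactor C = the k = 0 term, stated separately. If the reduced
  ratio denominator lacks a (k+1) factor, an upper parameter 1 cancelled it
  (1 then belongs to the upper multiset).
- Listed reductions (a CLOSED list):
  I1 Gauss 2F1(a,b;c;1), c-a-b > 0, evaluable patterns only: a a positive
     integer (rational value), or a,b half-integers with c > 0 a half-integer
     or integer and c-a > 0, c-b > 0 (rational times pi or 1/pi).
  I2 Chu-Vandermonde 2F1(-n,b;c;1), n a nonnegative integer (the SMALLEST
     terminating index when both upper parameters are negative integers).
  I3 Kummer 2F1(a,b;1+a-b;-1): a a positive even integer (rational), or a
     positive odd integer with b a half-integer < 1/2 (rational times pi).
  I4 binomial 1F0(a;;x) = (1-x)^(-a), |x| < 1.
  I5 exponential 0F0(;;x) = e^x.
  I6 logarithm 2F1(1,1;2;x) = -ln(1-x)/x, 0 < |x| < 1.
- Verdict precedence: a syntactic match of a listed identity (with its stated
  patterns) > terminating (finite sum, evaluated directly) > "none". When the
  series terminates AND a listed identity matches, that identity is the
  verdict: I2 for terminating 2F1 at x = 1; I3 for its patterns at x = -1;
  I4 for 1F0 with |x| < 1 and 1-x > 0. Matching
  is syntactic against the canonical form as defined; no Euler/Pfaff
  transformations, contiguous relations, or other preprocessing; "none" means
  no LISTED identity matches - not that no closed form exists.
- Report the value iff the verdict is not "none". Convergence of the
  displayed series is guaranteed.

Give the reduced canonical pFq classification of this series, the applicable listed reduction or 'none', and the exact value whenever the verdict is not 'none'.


Canonical form: C = 1 times 2F1 with upper {-7, 4}, lower {12}, x = -1. Verdict: Kummer (I3) applies (x = -1; c = 12 equals 1+a-b for upper {-7, 4}: listed pattern). Sum: 55/6.

Structural cue: x = (-1) and factor the ratio over Q (prefactor 1): negated roots = parameters.
Step ratio: r(k) = (-1) * (k-7) (k+4) / [(k+12) (k+1)] ; factor over Q: parameters, x = (-1), and C = 1.


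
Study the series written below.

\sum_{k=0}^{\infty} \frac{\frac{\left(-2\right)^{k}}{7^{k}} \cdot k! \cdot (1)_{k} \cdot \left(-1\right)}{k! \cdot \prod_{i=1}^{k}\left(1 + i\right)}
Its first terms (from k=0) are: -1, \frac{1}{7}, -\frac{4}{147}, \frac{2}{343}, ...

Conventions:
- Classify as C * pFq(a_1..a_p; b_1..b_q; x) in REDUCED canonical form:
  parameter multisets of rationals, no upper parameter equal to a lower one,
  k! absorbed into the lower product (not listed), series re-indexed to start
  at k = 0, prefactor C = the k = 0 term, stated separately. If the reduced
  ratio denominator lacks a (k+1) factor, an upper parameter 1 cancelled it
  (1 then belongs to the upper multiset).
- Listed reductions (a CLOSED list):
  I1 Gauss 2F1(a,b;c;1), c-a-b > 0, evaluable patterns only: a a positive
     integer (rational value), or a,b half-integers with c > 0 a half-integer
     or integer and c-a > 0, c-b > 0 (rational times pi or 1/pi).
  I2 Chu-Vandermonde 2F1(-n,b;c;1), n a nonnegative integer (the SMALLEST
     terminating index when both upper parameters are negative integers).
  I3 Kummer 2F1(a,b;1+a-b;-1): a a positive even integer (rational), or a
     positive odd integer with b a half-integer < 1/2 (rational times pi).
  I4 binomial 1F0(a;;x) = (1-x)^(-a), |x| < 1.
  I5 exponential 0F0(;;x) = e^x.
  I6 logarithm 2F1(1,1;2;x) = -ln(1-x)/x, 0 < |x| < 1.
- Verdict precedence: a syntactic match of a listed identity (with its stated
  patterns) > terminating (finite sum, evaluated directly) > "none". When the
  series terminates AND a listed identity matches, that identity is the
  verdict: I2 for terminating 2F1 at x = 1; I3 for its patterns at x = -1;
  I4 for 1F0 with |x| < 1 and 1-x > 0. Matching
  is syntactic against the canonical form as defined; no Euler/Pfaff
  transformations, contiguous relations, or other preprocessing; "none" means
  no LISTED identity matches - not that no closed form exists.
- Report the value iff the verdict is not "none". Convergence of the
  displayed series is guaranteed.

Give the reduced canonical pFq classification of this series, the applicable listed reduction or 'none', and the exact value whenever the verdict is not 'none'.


The tell: t_0 = -1 here, and the factorial ratio (C = -1) (k+a-1)!/(a-1)! is a rising factorial (a)_k.
Adjacent-term ratio: r(k) = -\frac{2}{7} * (k+1) (k+1) / [(k+2) (k+1)] - rational in k, leading ratio -\frac{2}{7}; with t_0 = -1, classification follows.

Reduced: x = -\frac{2}{7}, 2F1, upper = {1, 1}, lower = {2}, C = -1. Verdict (x = -\frac{2}{7}): logarithm (I6) applies (the logarithm: parameters (1,1;2), x = -\frac{2}{7}). Value: \left(-\frac{7}{2}\right) \cdot \ln\left(\frac{9}{7}\right).
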